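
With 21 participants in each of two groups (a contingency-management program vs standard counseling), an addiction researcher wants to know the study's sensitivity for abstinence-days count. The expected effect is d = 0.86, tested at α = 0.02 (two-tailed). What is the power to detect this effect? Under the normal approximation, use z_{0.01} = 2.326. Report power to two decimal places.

For two equal groups, power = Φ(d·√(n/2) − z_{α/2}).
d·√(n/2) = 0.86 × √(21/2) = 0.86 × 3.240 = 2.787.
z_β = 2.787 − 2.326 = 0.461.
Power = Φ(0.461) = 0.677.

power ≈ 0.68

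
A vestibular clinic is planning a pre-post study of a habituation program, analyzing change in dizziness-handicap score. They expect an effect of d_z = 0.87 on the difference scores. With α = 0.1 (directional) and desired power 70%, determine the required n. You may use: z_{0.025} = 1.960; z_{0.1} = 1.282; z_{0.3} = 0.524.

n = 5 pairs

For a paired (one-sample on differences) test: n = ((z_{α} + z_β) / d)².
z_{α} + z_β = 1.282 + 0.524 = 1.806.
n = (1.806 / 0.87)² = 2.076² = 4.31.
Round up.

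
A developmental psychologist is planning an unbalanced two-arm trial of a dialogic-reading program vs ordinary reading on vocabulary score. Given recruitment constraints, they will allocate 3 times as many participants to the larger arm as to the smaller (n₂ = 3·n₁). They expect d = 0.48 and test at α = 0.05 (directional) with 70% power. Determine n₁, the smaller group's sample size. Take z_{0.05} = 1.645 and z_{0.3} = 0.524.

n₁ = 28

With allocation ratio k = n₂/n₁ = 3, Var(x̄₁−x̄₂) = σ²(1/n₁ + 1/(k·n₁)) = σ²·(k+1)/(k·n₁).
So n₁ = (1 + 1/k)·((z_{α} + z_β)/d)² = 1.333 × (2.169/0.48)².
n₁ = 1.333 × 20.42 = 27.2.
Round up: n₁ = 28, giving n₂ = 3 × 28 = 84.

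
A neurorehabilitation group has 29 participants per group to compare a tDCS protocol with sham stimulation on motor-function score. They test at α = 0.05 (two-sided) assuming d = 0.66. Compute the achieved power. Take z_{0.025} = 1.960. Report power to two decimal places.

power ≈ 0.71

For two equal groups, power = Φ(d·√(n/2) − z_{α/2}).
d·√(n/2) = 0.66 × √(29/2) = 0.66 × 3.808 = 2.513.
z_β = 2.513 − 1.960 = 0.553.
Power = Φ(0.553) = 0.710.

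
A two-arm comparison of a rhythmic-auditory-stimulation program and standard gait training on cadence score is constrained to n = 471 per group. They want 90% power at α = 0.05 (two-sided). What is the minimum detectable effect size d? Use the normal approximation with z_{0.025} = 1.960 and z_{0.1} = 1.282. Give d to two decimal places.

d_min ≈ 0.21

For two independent groups of n = 471 each: d_min = (z_{α/2} + z_β)·√(2/n).
z-sum = 1.960 + 1.282 = 3.242.
d_min = 3.242 × √(2/471) = 3.242 × 0.0652 = 0.211.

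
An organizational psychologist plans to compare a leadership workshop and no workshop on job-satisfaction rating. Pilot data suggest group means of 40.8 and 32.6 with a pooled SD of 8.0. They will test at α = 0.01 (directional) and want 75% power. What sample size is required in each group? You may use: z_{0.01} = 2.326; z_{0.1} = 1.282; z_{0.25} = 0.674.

Cohen's d = |M₁ − M₂| / SD_pooled = |40.8 − 32.6| / 8.0 = 8.2 / 8.0 = 1.025.
For two independent groups with equal n: n = 2·((z_{α} + z_β) / d)².
z_{α} + z_β = 2.326 + 0.674 = 3.000.
n = 2 × (3.000 / 1.025)² = 2 × 2.927² = 2 × 8.57 = 17.1.
Round up to the next whole participant.

n = 18 per group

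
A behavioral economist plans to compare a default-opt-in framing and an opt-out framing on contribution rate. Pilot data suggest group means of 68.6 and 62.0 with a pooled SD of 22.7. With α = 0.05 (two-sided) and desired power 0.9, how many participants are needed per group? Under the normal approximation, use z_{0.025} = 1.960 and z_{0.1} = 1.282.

n = 249 per group

Cohen's d = |M₁ − M₂| / SD_pooled = |68.6 − 62.0| / 22.7 = 6.6 / 22.7 = 0.291.
For two independent groups with equal n: n = 2·((z_{α/2} + z_β) / d)².
z_{α/2} + z_β = 1.960 + 1.282 = 3.242.
n = 2 × (3.242 / 0.291)² = 2 × 11.141² = 2 × 124.12 = 248.2.
Round up to the next whole participant.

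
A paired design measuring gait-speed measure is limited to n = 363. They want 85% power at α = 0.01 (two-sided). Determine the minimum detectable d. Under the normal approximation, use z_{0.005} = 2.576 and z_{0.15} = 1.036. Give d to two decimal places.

d_min ≈ 0.19

For a single sample (or paired design) of n = 363: d_min = (z_{α/2} + z_β)/√n.
z-sum = 2.576 + 1.036 = 3.612.
d_min = 3.612 / √363 = 3.612 / 19.053 = 0.190.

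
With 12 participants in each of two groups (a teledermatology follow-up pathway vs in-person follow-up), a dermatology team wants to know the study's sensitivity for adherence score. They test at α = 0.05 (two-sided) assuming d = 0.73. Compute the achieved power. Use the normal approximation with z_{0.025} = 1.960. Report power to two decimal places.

power ≈ 0.43

For two equal groups, power = Φ(d·√(n/2) − z_{α/2}).
d·√(n/2) = 0.73 × √(12/2) = 0.73 × 2.449 = 1.788.
z_β = 1.788 − 1.960 = -0.172.
Power = Φ(-0.172) = 0.432.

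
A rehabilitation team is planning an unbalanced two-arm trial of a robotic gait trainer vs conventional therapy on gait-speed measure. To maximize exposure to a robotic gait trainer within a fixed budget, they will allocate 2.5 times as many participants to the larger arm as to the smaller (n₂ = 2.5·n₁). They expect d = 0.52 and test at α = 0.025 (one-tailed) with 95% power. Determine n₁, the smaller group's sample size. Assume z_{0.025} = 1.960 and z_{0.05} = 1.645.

With allocation ratio k = n₂/n₁ = 2.5, Var(x̄₁−x̄₂) = σ²(1/n₁ + 1/(k·n₁)) = σ²·(k+1)/(k·n₁).
So n₁ = (1 + 1/k)·((z_{α} + z_β)/d)² = 1.400 × (3.605/0.52)².
n₁ = 1.400 × 48.06 = 67.3.
Round up: n₁ = 68, giving n₂ = 2.5 × 68 = 170.

n₁ = 68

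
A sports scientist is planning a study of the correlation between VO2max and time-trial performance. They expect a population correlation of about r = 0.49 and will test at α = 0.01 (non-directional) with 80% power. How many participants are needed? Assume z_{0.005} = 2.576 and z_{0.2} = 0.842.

n = 44

Fisher's z: C = ½·ln((1+r)/(1−r)) = ½·ln(2.9216) = 0.5361.
n = ((z_{α/2} + z_β)/C)² + 3.
(2.576 + 0.842) / 0.5361 = 3.418 / 0.5361 = 6.376.
n = 6.376² + 3 = 40.65 + 3 = 43.6.
Round up.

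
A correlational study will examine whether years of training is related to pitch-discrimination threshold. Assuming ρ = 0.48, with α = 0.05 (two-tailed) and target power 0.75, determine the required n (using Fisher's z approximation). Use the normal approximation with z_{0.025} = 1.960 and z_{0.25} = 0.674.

Fisher's z: C = ½·ln((1+r)/(1−r)) = ½·ln(2.8462) = 0.5230.
n = ((z_{α/2} + z_β)/C)² + 3.
(1.960 + 0.674) / 0.5230 = 2.634 / 0.5230 = 5.036.
n = 5.036² + 3 = 25.36 + 3 = 28.4.
Round up.

n = 29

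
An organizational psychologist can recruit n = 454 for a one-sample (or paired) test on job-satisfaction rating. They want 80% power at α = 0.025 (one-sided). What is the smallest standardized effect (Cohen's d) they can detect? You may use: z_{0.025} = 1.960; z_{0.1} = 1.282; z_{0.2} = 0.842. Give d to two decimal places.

d_min ≈ 0.13

For a single sample (or paired design) of n = 454: d_min = (z_{α} + z_β)/√n.
z-sum = 1.960 + 0.842 = 2.802.
d_min = 2.802 / √454 = 2.802 / 21.307 = 0.132.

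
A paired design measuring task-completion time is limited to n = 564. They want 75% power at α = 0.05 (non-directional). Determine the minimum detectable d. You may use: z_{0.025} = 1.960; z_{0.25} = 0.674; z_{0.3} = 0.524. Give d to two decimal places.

For a single sample (or paired design) of n = 564: d_min = (z_{α/2} + z_β)/√n.
z-sum = 1.960 + 0.674 = 2.634.
d_min = 2.634 / √564 = 2.634 / 23.749 = 0.111.

d_min ≈ 0.11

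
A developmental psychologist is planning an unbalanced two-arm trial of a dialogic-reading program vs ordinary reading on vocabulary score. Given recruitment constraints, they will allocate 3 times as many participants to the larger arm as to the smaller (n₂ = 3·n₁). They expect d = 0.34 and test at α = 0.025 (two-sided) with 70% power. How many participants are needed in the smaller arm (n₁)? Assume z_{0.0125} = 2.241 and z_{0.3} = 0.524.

n₁ = 89

With allocation ratio k = n₂/n₁ = 3, Var(x̄₁−x̄₂) = σ²(1/n₁ + 1/(k·n₁)) = σ²·(k+1)/(k·n₁).
So n₁ = (1 + 1/k)·((z_{α/2} + z_β)/d)² = 1.333 × (2.765/0.34)².
n₁ = 1.333 × 66.14 = 88.2.
Round up: n₁ = 89, giving n₂ = 3 × 89 = 267.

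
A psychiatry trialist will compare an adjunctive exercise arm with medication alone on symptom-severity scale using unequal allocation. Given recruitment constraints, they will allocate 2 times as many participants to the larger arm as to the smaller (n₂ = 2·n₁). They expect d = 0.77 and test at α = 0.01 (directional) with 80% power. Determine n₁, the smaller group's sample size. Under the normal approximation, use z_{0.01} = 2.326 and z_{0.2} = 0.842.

n₁ = 26

With allocation ratio k = n₂/n₁ = 2, Var(x̄₁−x̄₂) = σ²(1/n₁ + 1/(k·n₁)) = σ²·(k+1)/(k·n₁).
So n₁ = (1 + 1/k)·((z_{α} + z_β)/d)² = 1.500 × (3.168/0.77)².
n₁ = 1.500 × 16.93 = 25.4.
Round up: n₁ = 26, giving n₂ = 2 × 26 = 52.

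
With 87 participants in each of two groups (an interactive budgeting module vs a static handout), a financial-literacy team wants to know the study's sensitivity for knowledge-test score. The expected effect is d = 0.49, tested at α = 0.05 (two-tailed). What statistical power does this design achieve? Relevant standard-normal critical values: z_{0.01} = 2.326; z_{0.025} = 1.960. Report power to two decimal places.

For two equal groups, power = Φ(d·√(n/2) − z_{α/2}).
d·√(n/2) = 0.49 × √(87/2) = 0.49 × 6.595 = 3.232.
z_β = 3.232 − 1.960 = 1.272.
Power = Φ(1.272) = 0.898.

power ≈ 0.90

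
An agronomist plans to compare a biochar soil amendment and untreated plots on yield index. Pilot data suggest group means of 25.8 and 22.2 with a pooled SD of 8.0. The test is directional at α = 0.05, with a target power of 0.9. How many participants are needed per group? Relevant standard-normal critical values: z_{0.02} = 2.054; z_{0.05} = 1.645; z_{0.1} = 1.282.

Cohen's d = |M₁ − M₂| / SD_pooled = |25.8 − 22.2| / 8.0 = 3.6 / 8.0 = 0.450.
For two independent groups with equal n: n = 2·((z_{α} + z_β) / d)².
z_{α} + z_β = 1.645 + 1.282 = 2.927.
n = 2 × (2.927 / 0.450)² = 2 × 6.504² = 2 × 42.31 = 84.6.
Round up to the next whole participant.

n = 85 per group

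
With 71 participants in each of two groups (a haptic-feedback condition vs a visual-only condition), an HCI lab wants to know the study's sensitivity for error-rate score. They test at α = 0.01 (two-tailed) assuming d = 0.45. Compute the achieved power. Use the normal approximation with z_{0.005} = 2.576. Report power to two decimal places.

For two equal groups, power = Φ(d·√(n/2) − z_{α/2}).
d·√(n/2) = 0.45 × √(71/2) = 0.45 × 5.958 = 2.681.
z_β = 2.681 − 2.576 = 0.105.
Power = Φ(0.105) = 0.542.

power ≈ 0.54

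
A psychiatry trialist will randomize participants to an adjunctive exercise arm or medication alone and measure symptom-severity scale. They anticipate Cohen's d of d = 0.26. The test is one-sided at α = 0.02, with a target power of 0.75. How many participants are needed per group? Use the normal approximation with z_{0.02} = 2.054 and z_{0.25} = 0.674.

n = 221 per group

For two independent groups with equal n: n = 2·((z_{α} + z_β) / d)².
z_{α} + z_β = 2.054 + 0.674 = 2.728.
n = 2 × (2.728 / 0.26)² = 2 × 10.492² = 2 × 110.09 = 220.2.
Round up to the next whole participant.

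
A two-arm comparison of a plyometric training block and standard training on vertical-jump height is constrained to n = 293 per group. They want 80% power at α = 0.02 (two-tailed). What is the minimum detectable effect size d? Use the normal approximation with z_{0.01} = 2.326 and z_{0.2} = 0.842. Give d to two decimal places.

d_min ≈ 0.26

For two independent groups of n = 293 each: d_min = (z_{α/2} + z_β)·√(2/n).
z-sum = 2.326 + 0.842 = 3.168.
d_min = 3.168 × √(2/293) = 3.168 × 0.0826 = 0.262.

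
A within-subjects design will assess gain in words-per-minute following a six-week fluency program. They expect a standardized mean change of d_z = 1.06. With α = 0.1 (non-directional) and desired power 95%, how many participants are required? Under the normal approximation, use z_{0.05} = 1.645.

For a paired (one-sample on differences) test: n = ((z_{α/2} + z_β) / d)².
z_{α/2} + z_β = 1.645 + 1.645 = 3.290.
n = (3.290 / 1.06)² = 3.104² = 9.63.
Round up.

n = 10 pairs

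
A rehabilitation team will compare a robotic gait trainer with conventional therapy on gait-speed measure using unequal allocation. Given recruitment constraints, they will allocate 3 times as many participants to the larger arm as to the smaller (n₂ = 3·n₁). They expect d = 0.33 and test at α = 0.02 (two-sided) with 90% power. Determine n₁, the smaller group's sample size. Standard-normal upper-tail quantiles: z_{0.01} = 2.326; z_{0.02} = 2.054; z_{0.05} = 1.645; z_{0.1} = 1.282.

With allocation ratio k = n₂/n₁ = 3, Var(x̄₁−x̄₂) = σ²(1/n₁ + 1/(k·n₁)) = σ²·(k+1)/(k·n₁).
So n₁ = (1 + 1/k)·((z_{α/2} + z_β)/d)² = 1.333 × (3.608/0.33)².
n₁ = 1.333 × 119.54 = 159.4.
Round up: n₁ = 160, giving n₂ = 3 × 160 = 480.

n₁ = 160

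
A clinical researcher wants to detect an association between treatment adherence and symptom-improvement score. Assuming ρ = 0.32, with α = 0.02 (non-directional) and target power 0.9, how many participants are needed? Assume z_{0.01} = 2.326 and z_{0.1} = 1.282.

Fisher's z: C = ½·ln((1+r)/(1−r)) = ½·ln(1.9412) = 0.3316.
n = ((z_{α/2} + z_β)/C)² + 3.
(2.326 + 1.282) / 0.3316 = 3.608 / 0.3316 = 10.881.
n = 10.881² + 3 = 118.39 + 3 = 121.4.
Round up.

n = 122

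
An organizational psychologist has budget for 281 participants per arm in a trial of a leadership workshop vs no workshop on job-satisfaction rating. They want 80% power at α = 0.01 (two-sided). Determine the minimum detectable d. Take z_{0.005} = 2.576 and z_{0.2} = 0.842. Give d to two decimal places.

d_min ≈ 0.29

For two independent groups of n = 281 each: d_min = (z_{α/2} + z_β)·√(2/n).
z-sum = 2.576 + 0.842 = 3.418.
d_min = 3.418 × √(2/281) = 3.418 × 0.0844 = 0.288.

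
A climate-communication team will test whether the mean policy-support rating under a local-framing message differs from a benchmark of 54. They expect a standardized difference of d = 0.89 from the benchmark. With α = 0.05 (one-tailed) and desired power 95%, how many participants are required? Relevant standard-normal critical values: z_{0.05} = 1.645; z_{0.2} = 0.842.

For a one-sample test: n = ((z_{α} + z_β) / d)².
z_{α} + z_β = 1.645 + 1.645 = 3.290.
n = (3.290 / 0.89)² = 3.697² = 13.67.
Round up.

n = 14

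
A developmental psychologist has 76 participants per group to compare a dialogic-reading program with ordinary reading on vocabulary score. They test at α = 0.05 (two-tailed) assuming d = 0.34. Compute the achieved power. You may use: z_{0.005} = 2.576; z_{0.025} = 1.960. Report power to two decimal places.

For two equal groups, power = Φ(d·√(n/2) − z_{α/2}).
d·√(n/2) = 0.34 × √(76/2) = 0.34 × 6.164 = 2.096.
z_β = 2.096 − 1.960 = 0.136.
Power = Φ(0.136) = 0.554.

power ≈ 0.55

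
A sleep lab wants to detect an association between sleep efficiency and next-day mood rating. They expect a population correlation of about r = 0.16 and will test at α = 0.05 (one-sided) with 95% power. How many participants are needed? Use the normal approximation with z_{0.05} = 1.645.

Fisher's z: C = ½·ln((1+r)/(1−r)) = ½·ln(1.3810) = 0.1614.
n = ((z_{α} + z_β)/C)² + 3.
(1.645 + 1.645) / 0.1614 = 3.290 / 0.1614 = 20.384.
n = 20.384² + 3 = 415.51 + 3 = 418.5.
Round up.

n = 419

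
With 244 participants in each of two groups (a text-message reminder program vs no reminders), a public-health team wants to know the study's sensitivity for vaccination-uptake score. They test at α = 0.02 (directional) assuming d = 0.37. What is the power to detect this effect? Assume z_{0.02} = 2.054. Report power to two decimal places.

For two equal groups, power = Φ(d·√(n/2) − z_{α}).
d·√(n/2) = 0.37 × √(244/2) = 0.37 × 11.045 = 4.087.
z_β = 4.087 − 2.054 = 2.033.
Power = Φ(2.033) = 0.979.

power ≈ 0.98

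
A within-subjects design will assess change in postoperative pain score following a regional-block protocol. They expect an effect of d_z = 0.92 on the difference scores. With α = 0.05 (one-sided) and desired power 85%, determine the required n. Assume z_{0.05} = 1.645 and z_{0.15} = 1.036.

n = 9 pairs

For a paired (one-sample on differences) test: n = ((z_{α} + z_β) / d)².
z_{α} + z_β = 1.645 + 1.036 = 2.681.
n = (2.681 / 0.92)² = 2.914² = 8.49.
Round up.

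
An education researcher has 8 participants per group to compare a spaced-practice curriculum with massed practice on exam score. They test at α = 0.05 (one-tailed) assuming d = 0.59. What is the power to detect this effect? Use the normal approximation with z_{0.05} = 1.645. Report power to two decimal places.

power ≈ 0.32

For two equal groups, power = Φ(d·√(n/2) − z_{α}).
d·√(n/2) = 0.59 × √(8/2) = 0.59 × 2.000 = 1.180.
z_β = 1.180 − 1.645 = -0.465.
Power = Φ(-0.465) = 0.321.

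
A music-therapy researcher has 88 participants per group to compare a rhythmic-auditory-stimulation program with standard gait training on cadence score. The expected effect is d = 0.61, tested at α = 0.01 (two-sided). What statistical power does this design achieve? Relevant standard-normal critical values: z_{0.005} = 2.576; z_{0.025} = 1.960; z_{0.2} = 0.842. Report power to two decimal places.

For two equal groups, power = Φ(d·√(n/2) − z_{α/2}).
d·√(n/2) = 0.61 × √(88/2) = 0.61 × 6.633 = 4.046.
z_β = 4.046 − 2.576 = 1.470.
Power = Φ(1.470) = 0.929.

power ≈ 0.93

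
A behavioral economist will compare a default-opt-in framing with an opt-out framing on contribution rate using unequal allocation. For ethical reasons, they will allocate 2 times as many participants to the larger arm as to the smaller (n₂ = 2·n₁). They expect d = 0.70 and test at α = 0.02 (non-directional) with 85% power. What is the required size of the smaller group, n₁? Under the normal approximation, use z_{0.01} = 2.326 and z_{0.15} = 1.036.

With allocation ratio k = n₂/n₁ = 2, Var(x̄₁−x̄₂) = σ²(1/n₁ + 1/(k·n₁)) = σ²·(k+1)/(k·n₁).
So n₁ = (1 + 1/k)·((z_{α/2} + z_β)/d)² = 1.500 × (3.362/0.70)².
n₁ = 1.500 × 23.07 = 34.6.
Round up: n₁ = 35, giving n₂ = 2 × 35 = 70.

n₁ = 35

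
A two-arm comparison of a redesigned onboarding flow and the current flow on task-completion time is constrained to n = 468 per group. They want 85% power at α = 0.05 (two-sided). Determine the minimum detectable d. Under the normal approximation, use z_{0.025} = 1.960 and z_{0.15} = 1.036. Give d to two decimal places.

d_min ≈ 0.20

For two independent groups of n = 468 each: d_min = (z_{α/2} + z_β)·√(2/n).
z-sum = 1.960 + 1.036 = 2.996.
d_min = 2.996 × √(2/468) = 2.996 × 0.0654 = 0.196.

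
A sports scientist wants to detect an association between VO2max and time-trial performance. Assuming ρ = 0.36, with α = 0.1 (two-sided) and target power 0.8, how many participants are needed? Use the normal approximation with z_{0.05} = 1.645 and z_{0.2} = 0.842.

Fisher's z: C = ½·ln((1+r)/(1−r)) = ½·ln(2.1250) = 0.3769.
n = ((z_{α/2} + z_β)/C)² + 3.
(1.645 + 0.842) / 0.3769 = 2.487 / 0.3769 = 6.599.
n = 6.599² + 3 = 43.54 + 3 = 46.5.
Round up.

n = 47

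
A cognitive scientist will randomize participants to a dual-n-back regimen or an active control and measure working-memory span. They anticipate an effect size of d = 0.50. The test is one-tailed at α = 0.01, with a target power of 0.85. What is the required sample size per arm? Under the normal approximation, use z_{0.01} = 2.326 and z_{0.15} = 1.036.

For two independent groups with equal n: n = 2·((z_{α} + z_β) / d)².
z_{α} + z_β = 2.326 + 1.036 = 3.362.
n = 2 × (3.362 / 0.50)² = 2 × 6.724² = 2 × 45.21 = 90.4.
Round up to the next whole participant.

n = 91 per group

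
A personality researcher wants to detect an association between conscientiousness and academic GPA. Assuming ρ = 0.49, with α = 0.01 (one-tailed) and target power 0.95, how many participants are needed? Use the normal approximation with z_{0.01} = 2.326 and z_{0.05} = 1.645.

Fisher's z: C = ½·ln((1+r)/(1−r)) = ½·ln(2.9216) = 0.5361.
n = ((z_{α} + z_β)/C)² + 3.
(2.326 + 1.645) / 0.5361 = 3.971 / 0.5361 = 7.407.
n = 7.407² + 3 = 54.87 + 3 = 57.9.
Round up.

n = 58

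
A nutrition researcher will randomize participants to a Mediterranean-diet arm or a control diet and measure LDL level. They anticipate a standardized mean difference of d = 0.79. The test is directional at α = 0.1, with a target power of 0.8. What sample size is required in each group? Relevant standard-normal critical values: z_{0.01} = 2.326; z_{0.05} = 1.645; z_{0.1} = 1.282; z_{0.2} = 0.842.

For two independent groups with equal n: n = 2·((z_{α} + z_β) / d)².
z_{α} + z_β = 1.282 + 0.842 = 2.124.
n = 2 × (2.124 / 0.79)² = 2 × 2.689² = 2 × 7.23 = 14.5.
Round up to the next whole participant.

n = 15 per group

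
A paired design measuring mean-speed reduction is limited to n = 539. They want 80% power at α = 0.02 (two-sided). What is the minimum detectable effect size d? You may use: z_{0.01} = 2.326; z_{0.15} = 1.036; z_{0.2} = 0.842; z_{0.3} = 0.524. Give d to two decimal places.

d_min ≈ 0.14

For a single sample (or paired design) of n = 539: d_min = (z_{α/2} + z_β)/√n.
z-sum = 2.326 + 0.842 = 3.168.
d_min = 3.168 / √539 = 3.168 / 23.216 = 0.136.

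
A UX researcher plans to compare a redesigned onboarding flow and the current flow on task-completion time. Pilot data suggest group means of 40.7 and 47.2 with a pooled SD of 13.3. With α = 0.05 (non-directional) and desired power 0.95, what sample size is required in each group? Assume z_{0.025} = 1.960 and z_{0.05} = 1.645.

n = 109 per group

Cohen's d = |M₁ − M₂| / SD_pooled = |40.7 − 47.2| / 13.3 = 6.5 / 13.3 = 0.489.
For two independent groups with equal n: n = 2·((z_{α/2} + z_β) / d)².
z_{α/2} + z_β = 1.960 + 1.645 = 3.605.
n = 2 × (3.605 / 0.489)² = 2 × 7.372² = 2 × 54.35 = 108.7.
Round up to the next whole participant.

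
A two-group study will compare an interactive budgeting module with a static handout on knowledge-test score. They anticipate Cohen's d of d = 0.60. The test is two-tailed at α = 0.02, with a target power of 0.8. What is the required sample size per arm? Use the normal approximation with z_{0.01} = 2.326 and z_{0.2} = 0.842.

For two independent groups with equal n: n = 2·((z_{α/2} + z_β) / d)².
z_{α/2} + z_β = 2.326 + 0.842 = 3.168.
n = 2 × (3.168 / 0.60)² = 2 × 5.280² = 2 × 27.88 = 55.8.
Round up to the next whole participant.

n = 56 per group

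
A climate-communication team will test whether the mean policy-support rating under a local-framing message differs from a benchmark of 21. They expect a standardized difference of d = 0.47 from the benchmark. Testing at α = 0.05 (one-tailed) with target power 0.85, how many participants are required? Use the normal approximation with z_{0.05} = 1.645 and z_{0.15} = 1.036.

For a one-sample test: n = ((z_{α} + z_β) / d)².
z_{α} + z_β = 1.645 + 1.036 = 2.681.
n = (2.681 / 0.47)² = 5.704² = 32.54.
Round up.

n = 33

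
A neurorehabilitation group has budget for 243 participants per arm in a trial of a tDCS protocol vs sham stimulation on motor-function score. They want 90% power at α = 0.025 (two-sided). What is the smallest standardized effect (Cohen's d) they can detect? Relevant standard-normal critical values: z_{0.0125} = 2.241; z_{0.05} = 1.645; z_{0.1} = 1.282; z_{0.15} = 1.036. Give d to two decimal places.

For two independent groups of n = 243 each: d_min = (z_{α/2} + z_β)·√(2/n).
z-sum = 2.241 + 1.282 = 3.523.
d_min = 3.523 × √(2/243) = 3.523 × 0.0907 = 0.320.

d_min ≈ 0.32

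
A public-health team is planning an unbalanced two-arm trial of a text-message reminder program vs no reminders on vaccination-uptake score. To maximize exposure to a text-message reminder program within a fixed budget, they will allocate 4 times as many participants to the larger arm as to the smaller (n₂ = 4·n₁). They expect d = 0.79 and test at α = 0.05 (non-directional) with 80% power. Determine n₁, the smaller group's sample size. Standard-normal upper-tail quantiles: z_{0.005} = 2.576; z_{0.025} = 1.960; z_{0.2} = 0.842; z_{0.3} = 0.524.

n₁ = 16

With allocation ratio k = n₂/n₁ = 4, Var(x̄₁−x̄₂) = σ²(1/n₁ + 1/(k·n₁)) = σ²·(k+1)/(k·n₁).
So n₁ = (1 + 1/k)·((z_{α/2} + z_β)/d)² = 1.250 × (2.802/0.79)².
n₁ = 1.250 × 12.58 = 15.7.
Round up: n₁ = 16, giving n₂ = 4 × 16 = 64.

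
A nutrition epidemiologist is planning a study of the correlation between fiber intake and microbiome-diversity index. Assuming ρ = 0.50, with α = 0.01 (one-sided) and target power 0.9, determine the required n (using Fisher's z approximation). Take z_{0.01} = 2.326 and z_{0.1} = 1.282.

n = 47

Fisher's z: C = ½·ln((1+r)/(1−r)) = ½·ln(3.0000) = 0.5493.
n = ((z_{α} + z_β)/C)² + 3.
(2.326 + 1.282) / 0.5493 = 3.608 / 0.5493 = 6.568.
n = 6.568² + 3 = 43.14 + 3 = 46.1.
Round up.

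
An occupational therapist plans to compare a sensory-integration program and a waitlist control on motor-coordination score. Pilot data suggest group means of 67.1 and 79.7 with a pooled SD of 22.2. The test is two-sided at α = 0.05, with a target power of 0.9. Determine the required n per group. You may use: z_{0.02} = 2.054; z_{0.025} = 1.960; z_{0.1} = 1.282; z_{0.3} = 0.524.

Cohen's d = |M₁ − M₂| / SD_pooled = |67.1 − 79.7| / 22.2 = 12.6 / 22.2 = 0.568.
For two independent groups with equal n: n = 2·((z_{α/2} + z_β) / d)².
z_{α/2} + z_β = 1.960 + 1.282 = 3.242.
n = 2 × (3.242 / 0.568)² = 2 × 5.708² = 2 × 32.58 = 65.2.
Round up to the next whole participant.

n = 66 per group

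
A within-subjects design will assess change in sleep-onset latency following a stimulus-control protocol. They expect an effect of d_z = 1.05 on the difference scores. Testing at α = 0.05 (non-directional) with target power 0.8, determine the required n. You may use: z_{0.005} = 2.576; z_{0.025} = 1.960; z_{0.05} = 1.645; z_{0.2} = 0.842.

n = 8 pairs

For a paired (one-sample on differences) test: n = ((z_{α/2} + z_β) / d)².
z_{α/2} + z_β = 1.960 + 0.842 = 2.802.
n = (2.802 / 1.05)² = 2.669² = 7.12.
Round up.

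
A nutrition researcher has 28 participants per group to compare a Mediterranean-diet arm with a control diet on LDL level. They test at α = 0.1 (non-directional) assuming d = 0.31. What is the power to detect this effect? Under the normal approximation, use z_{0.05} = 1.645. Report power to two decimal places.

power ≈ 0.31

For two equal groups, power = Φ(d·√(n/2) − z_{α/2}).
d·√(n/2) = 0.31 × √(28/2) = 0.31 × 3.742 = 1.160.
z_β = 1.160 − 1.645 = -0.485.
Power = Φ(-0.485) = 0.314.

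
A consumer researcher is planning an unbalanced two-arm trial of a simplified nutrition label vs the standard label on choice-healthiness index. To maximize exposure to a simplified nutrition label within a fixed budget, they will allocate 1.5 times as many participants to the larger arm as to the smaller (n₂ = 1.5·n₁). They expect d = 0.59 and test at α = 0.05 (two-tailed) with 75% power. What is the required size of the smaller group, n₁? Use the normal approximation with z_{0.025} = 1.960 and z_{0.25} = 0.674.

n₁ = 34

With allocation ratio k = n₂/n₁ = 1.5, Var(x̄₁−x̄₂) = σ²(1/n₁ + 1/(k·n₁)) = σ²·(k+1)/(k·n₁).
So n₁ = (1 + 1/k)·((z_{α/2} + z_β)/d)² = 1.667 × (2.634/0.59)².
n₁ = 1.667 × 19.93 = 33.2.
Round up: n₁ = 34, giving n₂ = 1.5 × 34 = 51.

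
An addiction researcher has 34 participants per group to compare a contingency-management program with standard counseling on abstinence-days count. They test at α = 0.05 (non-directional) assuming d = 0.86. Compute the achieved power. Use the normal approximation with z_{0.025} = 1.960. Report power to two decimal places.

power ≈ 0.94

For two equal groups, power = Φ(d·√(n/2) − z_{α/2}).
d·√(n/2) = 0.86 × √(34/2) = 0.86 × 4.123 = 3.546.
z_β = 3.546 − 1.960 = 1.586.
Power = Φ(1.586) = 0.944.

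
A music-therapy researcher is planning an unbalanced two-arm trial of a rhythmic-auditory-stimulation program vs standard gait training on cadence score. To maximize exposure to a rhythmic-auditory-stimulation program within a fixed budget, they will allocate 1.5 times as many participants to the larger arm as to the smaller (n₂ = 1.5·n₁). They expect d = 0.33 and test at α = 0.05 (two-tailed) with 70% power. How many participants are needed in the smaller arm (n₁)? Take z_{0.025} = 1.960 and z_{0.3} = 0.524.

n₁ = 95

With allocation ratio k = n₂/n₁ = 1.5, Var(x̄₁−x̄₂) = σ²(1/n₁ + 1/(k·n₁)) = σ²·(k+1)/(k·n₁).
So n₁ = (1 + 1/k)·((z_{α/2} + z_β)/d)² = 1.667 × (2.484/0.33)².
n₁ = 1.667 × 56.66 = 94.4.
Round up: n₁ = 95, giving n₂ = ⌈1.5 × 95⌉ = ⌈142.5⌉ = 143.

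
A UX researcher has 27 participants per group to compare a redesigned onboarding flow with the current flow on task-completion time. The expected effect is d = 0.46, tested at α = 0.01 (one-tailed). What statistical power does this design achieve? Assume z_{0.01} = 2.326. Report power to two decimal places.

For two equal groups, power = Φ(d·√(n/2) − z_{α}).
d·√(n/2) = 0.46 × √(27/2) = 0.46 × 3.674 = 1.690.
z_β = 1.690 − 2.326 = -0.636.
Power = Φ(-0.636) = 0.262.

power ≈ 0.26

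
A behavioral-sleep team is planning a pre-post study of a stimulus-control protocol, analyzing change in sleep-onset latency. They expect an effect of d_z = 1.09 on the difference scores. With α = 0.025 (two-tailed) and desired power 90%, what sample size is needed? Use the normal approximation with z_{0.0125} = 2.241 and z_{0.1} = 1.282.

n = 11 pairs

For a paired (one-sample on differences) test: n = ((z_{α/2} + z_β) / d)².
z_{α/2} + z_β = 2.241 + 1.282 = 3.523.
n = (3.523 / 1.09)² = 3.232² = 10.45.
Round up.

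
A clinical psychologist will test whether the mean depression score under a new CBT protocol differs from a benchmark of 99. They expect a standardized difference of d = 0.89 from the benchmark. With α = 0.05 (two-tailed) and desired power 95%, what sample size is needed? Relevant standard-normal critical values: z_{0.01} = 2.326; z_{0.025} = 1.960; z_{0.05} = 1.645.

For a one-sample test: n = ((z_{α/2} + z_β) / d)².
z_{α/2} + z_β = 1.960 + 1.645 = 3.605.
n = (3.605 / 0.89)² = 4.051² = 16.41.
Round up.

n = 17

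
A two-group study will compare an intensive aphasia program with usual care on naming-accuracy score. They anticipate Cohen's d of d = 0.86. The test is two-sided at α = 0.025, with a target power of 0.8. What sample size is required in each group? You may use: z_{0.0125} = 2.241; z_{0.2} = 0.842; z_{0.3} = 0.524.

For two independent groups with equal n: n = 2·((z_{α/2} + z_β) / d)².
z_{α/2} + z_β = 2.241 + 0.842 = 3.083.
n = 2 × (3.083 / 0.86)² = 2 × 3.585² = 2 × 12.85 = 25.7.
Round up to the next whole participant.

n = 26 per group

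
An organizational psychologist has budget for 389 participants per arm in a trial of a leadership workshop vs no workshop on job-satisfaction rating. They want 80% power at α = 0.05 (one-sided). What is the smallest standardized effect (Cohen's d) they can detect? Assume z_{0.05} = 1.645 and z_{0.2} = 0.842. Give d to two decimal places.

d_min ≈ 0.18

For two independent groups of n = 389 each: d_min = (z_{α} + z_β)·√(2/n).
z-sum = 1.645 + 0.842 = 2.487.
d_min = 2.487 × √(2/389) = 2.487 × 0.0717 = 0.178.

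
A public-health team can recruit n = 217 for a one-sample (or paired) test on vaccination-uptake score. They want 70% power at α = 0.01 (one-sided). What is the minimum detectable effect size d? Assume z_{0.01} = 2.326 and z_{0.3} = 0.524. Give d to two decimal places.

For a single sample (or paired design) of n = 217: d_min = (z_{α} + z_β)/√n.
z-sum = 2.326 + 0.524 = 2.850.
d_min = 2.850 / √217 = 2.850 / 14.731 = 0.193.

d_min ≈ 0.19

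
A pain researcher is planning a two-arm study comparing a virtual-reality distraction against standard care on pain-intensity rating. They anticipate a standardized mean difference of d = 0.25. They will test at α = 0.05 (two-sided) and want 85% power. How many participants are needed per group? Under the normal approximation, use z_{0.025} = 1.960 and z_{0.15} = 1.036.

For two independent groups with equal n: n = 2·((z_{α/2} + z_β) / d)².
z_{α/2} + z_β = 1.960 + 1.036 = 2.996.
n = 2 × (2.996 / 0.25)² = 2 × 11.984² = 2 × 143.62 = 287.2.
Round up to the next whole participant.

n = 288 per group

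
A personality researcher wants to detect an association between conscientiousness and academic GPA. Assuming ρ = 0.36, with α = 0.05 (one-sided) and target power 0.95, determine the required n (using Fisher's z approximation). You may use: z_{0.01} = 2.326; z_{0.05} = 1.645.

n = 80

Fisher's z: C = ½·ln((1+r)/(1−r)) = ½·ln(2.1250) = 0.3769.
n = ((z_{α} + z_β)/C)² + 3.
(1.645 + 1.645) / 0.3769 = 3.290 / 0.3769 = 8.729.
n = 8.729² + 3 = 76.20 + 3 = 79.2.
Round up.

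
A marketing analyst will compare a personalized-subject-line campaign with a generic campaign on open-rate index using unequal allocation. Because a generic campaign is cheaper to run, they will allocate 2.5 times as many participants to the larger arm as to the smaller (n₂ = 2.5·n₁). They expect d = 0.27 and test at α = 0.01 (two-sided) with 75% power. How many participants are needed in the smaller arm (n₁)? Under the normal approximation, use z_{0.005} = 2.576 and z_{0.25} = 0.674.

n₁ = 203

With allocation ratio k = n₂/n₁ = 2.5, Var(x̄₁−x̄₂) = σ²(1/n₁ + 1/(k·n₁)) = σ²·(k+1)/(k·n₁).
So n₁ = (1 + 1/k)·((z_{α/2} + z_β)/d)² = 1.400 × (3.250/0.27)².
n₁ = 1.400 × 144.89 = 202.8.
Round up: n₁ = 203, giving n₂ = ⌈2.5 × 203⌉ = ⌈507.5⌉ = 508.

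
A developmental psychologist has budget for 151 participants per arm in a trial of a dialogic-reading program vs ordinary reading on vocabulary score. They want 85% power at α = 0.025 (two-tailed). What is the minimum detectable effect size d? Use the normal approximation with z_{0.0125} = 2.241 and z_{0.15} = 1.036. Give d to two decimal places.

d_min ≈ 0.38

For two independent groups of n = 151 each: d_min = (z_{α/2} + z_β)·√(2/n).
z-sum = 2.241 + 1.036 = 3.277.
d_min = 3.277 × √(2/151) = 3.277 × 0.1151 = 0.377.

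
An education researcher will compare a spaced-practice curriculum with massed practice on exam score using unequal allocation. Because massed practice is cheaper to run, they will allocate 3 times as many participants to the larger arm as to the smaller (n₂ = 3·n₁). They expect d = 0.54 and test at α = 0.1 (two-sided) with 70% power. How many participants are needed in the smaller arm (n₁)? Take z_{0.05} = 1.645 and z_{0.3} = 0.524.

n₁ = 22

With allocation ratio k = n₂/n₁ = 3, Var(x̄₁−x̄₂) = σ²(1/n₁ + 1/(k·n₁)) = σ²·(k+1)/(k·n₁).
So n₁ = (1 + 1/k)·((z_{α/2} + z_β)/d)² = 1.333 × (2.169/0.54)².
n₁ = 1.333 × 16.13 = 21.5.
Round up: n₁ = 22, giving n₂ = 3 × 22 = 66.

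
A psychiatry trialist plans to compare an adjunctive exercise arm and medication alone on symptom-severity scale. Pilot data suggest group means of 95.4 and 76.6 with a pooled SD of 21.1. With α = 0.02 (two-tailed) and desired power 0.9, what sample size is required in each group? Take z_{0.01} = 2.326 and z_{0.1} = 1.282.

n = 33 per group

Cohen's d = |M₁ − M₂| / SD_pooled = |95.4 − 76.6| / 21.1 = 18.8 / 21.1 = 0.891.
For two independent groups with equal n: n = 2·((z_{α/2} + z_β) / d)².
z_{α/2} + z_β = 2.326 + 1.282 = 3.608.
n = 2 × (3.608 / 0.891)² = 2 × 4.049² = 2 × 16.40 = 32.8.
Round up to the next whole participant.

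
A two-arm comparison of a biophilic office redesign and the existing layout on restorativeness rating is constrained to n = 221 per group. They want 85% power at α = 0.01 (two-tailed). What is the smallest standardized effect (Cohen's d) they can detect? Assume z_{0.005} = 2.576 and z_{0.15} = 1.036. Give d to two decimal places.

d_min ≈ 0.34

For two independent groups of n = 221 each: d_min = (z_{α/2} + z_β)·√(2/n).
z-sum = 2.576 + 1.036 = 3.612.
d_min = 3.612 × √(2/221) = 3.612 × 0.0951 = 0.344.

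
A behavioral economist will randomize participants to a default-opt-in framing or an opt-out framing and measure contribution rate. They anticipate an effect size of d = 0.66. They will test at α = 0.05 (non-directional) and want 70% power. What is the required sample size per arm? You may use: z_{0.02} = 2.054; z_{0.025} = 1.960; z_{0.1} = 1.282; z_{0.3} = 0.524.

n = 29 per group

For two independent groups with equal n: n = 2·((z_{α/2} + z_β) / d)².
z_{α/2} + z_β = 1.960 + 0.524 = 2.484.
n = 2 × (2.484 / 0.66)² = 2 × 3.764² = 2 × 14.16 = 28.3.
Round up to the next whole participant.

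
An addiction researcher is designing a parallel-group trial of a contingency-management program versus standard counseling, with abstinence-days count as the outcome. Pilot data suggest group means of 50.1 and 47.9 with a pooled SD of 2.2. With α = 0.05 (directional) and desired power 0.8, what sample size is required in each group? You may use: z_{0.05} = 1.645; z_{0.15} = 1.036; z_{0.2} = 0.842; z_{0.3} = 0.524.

n = 13 per group

Cohen's d = |M₁ − M₂| / SD_pooled = |50.1 − 47.9| / 2.2 = 2.2 / 2.2 = 1.000.
For two independent groups with equal n: n = 2·((z_{α} + z_β) / d)².
z_{α} + z_β = 1.645 + 0.842 = 2.487.
n = 2 × (2.487 / 1.000)² = 2 × 2.487² = 2 × 6.19 = 12.4.
Round up to the next whole participant.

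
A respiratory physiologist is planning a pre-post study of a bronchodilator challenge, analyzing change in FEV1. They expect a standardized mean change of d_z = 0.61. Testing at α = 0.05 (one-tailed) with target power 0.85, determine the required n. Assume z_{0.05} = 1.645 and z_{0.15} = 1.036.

n = 20 pairs

For a paired (one-sample on differences) test: n = ((z_{α} + z_β) / d)².
z_{α} + z_β = 1.645 + 1.036 = 2.681.
n = (2.681 / 0.61)² = 4.395² = 19.32.
Round up.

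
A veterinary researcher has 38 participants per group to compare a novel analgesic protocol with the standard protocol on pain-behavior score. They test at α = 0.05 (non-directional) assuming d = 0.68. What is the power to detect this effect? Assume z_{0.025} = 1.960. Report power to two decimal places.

For two equal groups, power = Φ(d·√(n/2) − z_{α/2}).
d·√(n/2) = 0.68 × √(38/2) = 0.68 × 4.359 = 2.964.
z_β = 2.964 − 1.960 = 1.004.
Power = Φ(1.004) = 0.842.

power ≈ 0.84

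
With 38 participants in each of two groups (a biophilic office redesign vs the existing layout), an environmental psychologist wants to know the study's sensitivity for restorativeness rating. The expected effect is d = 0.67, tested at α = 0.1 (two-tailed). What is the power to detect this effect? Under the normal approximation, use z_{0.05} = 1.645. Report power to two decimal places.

For two equal groups, power = Φ(d·√(n/2) − z_{α/2}).
d·√(n/2) = 0.67 × √(38/2) = 0.67 × 4.359 = 2.920.
z_β = 2.920 − 1.645 = 1.275.
Power = Φ(1.275) = 0.899.

power ≈ 0.90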